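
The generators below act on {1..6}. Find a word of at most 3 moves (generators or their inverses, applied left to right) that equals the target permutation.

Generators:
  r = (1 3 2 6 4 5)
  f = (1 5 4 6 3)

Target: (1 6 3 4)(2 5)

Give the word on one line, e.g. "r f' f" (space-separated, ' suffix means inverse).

  after r': (1 5 4 6 2 3)
  after f: (1 4 3 5 6 2)
  after r': (1 6 3 4)(2 5)

r' f r'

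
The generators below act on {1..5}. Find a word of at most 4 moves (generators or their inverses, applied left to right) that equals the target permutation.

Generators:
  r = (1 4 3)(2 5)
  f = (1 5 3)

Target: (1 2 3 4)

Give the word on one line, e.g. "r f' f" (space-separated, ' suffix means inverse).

f r f

  after f: (1 5 3)
  after r: (1 2 5)(3 4)
  after f: (1 2 3 4)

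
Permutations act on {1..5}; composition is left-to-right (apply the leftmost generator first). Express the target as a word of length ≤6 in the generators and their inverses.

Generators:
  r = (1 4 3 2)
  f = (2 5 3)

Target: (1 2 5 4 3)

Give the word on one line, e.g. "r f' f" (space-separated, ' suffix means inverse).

  after r': (1 2 3 4)
  after f: (1 5 3 4)
  after r': (1 5 4 2 3)
  after f': (1 2 5 4 3)

r' f r' f'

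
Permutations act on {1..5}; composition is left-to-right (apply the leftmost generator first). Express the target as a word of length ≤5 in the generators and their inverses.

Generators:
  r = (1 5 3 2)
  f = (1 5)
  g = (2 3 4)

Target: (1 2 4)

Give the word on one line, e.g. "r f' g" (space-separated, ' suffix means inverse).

  after f': (1 5)
  after g: (1 5)(2 3 4)
  after r: (1 3 4)
  after g': (1 2 4)

f' g r g'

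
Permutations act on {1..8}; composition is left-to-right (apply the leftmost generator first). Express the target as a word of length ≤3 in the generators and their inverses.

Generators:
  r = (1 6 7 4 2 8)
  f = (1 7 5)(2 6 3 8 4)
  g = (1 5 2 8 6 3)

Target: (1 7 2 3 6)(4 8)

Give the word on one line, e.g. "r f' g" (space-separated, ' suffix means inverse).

  after f: (1 7 5)(2 6 3 8 4)
  after g: (1 7 2 3 6)(4 8)

f g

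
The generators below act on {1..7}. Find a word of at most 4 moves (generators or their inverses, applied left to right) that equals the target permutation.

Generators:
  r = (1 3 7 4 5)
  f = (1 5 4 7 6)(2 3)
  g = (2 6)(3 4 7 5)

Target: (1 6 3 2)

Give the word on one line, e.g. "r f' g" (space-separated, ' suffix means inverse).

  after f': (1 6 7 4 5)(2 3)
  after r': (1 6 3 2)

f' r'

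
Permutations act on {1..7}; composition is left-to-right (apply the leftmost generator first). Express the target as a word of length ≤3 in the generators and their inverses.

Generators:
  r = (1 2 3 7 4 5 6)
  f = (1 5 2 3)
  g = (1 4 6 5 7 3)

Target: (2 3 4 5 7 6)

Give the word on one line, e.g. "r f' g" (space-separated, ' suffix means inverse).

  after r: (1 2 3 7 4 5 6)
  after g': (1 2 7)(3 5 4 6)
  after r': (2 3 4 5 7 6)

r g' r'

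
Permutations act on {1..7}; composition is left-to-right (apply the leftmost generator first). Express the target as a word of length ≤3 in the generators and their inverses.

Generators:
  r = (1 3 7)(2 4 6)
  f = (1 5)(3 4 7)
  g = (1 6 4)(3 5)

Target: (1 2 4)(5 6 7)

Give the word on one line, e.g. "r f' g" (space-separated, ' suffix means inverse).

g' r' g

  after g': (1 4 6)(3 5)
  after r': (1 2 6 7 3 5)
  after g: (1 2 4)(5 6 7)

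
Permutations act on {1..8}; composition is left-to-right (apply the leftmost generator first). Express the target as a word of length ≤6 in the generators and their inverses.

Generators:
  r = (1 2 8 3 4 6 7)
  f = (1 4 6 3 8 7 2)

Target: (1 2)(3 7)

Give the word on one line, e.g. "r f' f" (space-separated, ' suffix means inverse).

r f' r f'

  after r: (1 2 8 3 4 6 7)
  after f': (1 7 2 3)(6 8)
  after r: (2 4 6 3)(7 8)
  after f': (1 2)(3 7)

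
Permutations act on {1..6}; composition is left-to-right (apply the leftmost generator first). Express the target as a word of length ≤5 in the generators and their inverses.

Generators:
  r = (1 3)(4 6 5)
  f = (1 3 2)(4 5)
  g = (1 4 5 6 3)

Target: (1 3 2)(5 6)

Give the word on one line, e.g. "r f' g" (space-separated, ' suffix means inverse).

  after r: (1 3)(4 6 5)
  after f': (2 3)(4 6)
  after r': (1 3 2)(5 6)

r f' r'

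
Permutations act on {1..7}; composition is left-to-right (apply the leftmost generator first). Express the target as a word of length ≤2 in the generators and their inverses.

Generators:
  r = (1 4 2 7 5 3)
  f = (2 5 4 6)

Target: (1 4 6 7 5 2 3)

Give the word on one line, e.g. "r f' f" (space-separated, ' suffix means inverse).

  after f: (2 5 4 6)
  after r: (1 4 6 7 5 2 3)

f r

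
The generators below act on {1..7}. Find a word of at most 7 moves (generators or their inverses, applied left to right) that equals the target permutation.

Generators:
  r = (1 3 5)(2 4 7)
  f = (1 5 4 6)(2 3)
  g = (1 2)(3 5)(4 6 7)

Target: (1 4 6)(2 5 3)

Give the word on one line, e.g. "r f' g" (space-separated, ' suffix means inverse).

g r g g g

  after g: (1 2)(3 5)(4 6 7)
  after r: (1 4 6 2 3)
  after g: (1 6)(2 5 3)(4 7)
  after g: (1 7 6 2 3)
  after g: (1 4 6)(2 5 3)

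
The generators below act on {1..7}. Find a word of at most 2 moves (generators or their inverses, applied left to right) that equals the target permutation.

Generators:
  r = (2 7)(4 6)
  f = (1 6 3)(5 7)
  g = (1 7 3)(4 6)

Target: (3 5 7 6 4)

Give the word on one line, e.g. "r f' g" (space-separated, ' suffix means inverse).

g' f

  after g': (1 3 7)(4 6)
  after f: (3 5 7 6 4)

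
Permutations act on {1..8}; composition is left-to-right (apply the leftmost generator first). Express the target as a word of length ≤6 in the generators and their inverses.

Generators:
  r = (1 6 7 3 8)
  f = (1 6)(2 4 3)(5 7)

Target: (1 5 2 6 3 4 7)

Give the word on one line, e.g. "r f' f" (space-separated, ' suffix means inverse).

f r f r' r'

  after f: (1 6)(2 4 3)(5 7)
  after r: (1 7 5 3 2 4 8)
  after f: (1 5 2 3 4 8 6)
  after r': (1 5 2 7 6 8)(3 4)
  after r': (1 5 2 6 3 4 7)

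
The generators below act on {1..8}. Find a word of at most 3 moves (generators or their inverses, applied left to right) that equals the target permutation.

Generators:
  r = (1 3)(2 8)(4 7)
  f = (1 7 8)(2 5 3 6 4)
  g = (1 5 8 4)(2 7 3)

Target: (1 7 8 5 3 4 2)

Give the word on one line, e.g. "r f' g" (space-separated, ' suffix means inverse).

  after g': (1 4 8 5)(2 3 7)
  after r: (1 7 8 5 3 4 2)

g' r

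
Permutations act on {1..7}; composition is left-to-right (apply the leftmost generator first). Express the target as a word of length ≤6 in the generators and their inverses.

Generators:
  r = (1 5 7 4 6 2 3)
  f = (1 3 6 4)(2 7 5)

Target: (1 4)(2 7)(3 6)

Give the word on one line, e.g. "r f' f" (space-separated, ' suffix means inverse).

  after f: (1 3 6 4)(2 7 5)
  after f: (1 6)(2 5 7)(3 4)
  after r: (1 2 7 3 6 5 4)
  after f: (1 7 6 2 5)(3 4)
  after r: (1 4)(2 7)(3 6)

f f r f r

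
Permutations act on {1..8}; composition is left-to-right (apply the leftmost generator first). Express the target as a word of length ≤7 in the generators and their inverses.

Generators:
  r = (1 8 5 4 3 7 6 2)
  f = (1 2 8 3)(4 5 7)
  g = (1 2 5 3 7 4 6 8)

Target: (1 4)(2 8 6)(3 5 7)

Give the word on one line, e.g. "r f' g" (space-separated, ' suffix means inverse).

  after g: (1 2 5 3 7 4 6 8)
  after g: (1 5 7 6)(2 3 4 8)
  after g: (1 3 6 2 7 8 5 4)
  after r: (1 7 5 3 2 6)(4 8)
  after g: (1 4)(2 8 6)(3 5 7)

g g g r g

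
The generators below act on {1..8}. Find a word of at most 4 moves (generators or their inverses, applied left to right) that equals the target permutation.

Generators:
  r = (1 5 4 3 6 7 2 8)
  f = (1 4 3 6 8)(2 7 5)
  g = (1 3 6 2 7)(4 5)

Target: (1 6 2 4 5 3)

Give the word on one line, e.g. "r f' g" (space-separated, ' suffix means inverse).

  after r: (1 5 4 3 6 7 2 8)
  after g: (1 4 6)(2 8 3)
  after r: (1 3 8 6 5 4 7 2)
  after f: (1 6 2 4 5 3)

r g r f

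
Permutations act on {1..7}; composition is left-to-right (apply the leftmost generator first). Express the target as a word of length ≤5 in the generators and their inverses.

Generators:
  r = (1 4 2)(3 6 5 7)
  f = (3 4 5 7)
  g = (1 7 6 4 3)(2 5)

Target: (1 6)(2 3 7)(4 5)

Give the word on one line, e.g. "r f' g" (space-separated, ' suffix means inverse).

  after f: (3 4 5 7)
  after r: (1 4 7 6 5 3 2)
  after g: (1 3 5)(2 7 4 6)
  after r: (1 6)(2 3 7)(4 5)

f r g r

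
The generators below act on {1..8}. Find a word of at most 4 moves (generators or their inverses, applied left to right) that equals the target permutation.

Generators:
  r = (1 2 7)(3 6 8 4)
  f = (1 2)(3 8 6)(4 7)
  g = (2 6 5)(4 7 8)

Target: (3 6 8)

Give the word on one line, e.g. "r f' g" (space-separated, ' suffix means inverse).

f f

  after f: (1 2)(3 8 6)(4 7)
  after f: (3 6 8)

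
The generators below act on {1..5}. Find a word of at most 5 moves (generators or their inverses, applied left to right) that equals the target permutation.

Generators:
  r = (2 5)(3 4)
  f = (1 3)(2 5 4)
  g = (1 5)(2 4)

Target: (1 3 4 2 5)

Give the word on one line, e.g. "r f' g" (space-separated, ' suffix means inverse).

  after g: (1 5)(2 4)
  after f': (1 2 5 3)
  after f': (1 4 5)
  after r: (1 3 4 2 5)

g f' f' r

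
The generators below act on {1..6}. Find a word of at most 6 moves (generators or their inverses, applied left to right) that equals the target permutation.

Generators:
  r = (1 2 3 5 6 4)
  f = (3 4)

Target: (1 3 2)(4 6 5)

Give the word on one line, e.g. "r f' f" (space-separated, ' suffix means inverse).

  after r': (1 4 6 5 3 2)
  after f': (1 3 2)(4 6 5)
  after f': (1 4 6 5 3 2)
  after f': (1 3 2)(4 6 5)

r' f' f' f'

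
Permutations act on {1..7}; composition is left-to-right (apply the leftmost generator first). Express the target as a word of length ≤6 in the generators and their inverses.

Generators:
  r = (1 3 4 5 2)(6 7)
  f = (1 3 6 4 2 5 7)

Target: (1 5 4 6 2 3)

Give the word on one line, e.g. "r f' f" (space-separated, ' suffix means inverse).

  after f: (1 3 6 4 2 5 7)
  after f: (1 6 2 7 3 4 5)
  after r': (1 7)(2 6 5)
  after f': (1 5 4 6 2 3)

f f r' f'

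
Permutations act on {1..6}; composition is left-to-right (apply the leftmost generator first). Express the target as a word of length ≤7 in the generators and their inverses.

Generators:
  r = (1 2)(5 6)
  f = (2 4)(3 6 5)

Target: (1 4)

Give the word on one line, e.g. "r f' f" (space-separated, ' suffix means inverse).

f' f' r' f r

  after f': (2 4)(3 5 6)
  after f': (3 6 5)
  after r': (1 2)(3 5)
  after f: (1 4 2)(5 6)
  after r: (1 4)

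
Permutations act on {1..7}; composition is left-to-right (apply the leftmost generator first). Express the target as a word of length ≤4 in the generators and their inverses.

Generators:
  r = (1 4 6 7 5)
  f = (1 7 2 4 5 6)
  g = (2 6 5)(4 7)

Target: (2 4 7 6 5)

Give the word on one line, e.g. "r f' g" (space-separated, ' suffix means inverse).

  after f: (1 7 2 4 5 6)
  after r: (1 5 7 2 6 4)
  after r: (2 7)
  after g: (2 4 7 6 5)

f r r g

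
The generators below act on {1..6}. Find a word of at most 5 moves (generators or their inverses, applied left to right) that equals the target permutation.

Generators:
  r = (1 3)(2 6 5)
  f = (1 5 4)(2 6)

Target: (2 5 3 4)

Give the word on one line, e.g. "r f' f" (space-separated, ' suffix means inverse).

  after r': (1 3)(2 5 6)
  after r': (2 6 5)
  after r': (1 3)
  after f': (1 3 4 5)(2 6)
  after r: (2 5 3 4)

r' r' r' f' r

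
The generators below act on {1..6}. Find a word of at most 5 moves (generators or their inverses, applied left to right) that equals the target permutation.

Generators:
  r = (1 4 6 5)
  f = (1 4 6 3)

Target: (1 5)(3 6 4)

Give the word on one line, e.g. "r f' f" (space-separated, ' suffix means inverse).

f f r

  after f: (1 4 6 3)
  after f: (1 6)(3 4)
  after r: (1 5)(3 6 4)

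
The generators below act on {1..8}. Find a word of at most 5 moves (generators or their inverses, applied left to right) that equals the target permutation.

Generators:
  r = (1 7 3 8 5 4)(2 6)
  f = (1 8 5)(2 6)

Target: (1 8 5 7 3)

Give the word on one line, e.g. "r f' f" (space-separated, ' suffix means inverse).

f' r' f r'

  after f': (1 5 8)(2 6)
  after r': (1 8 4 5 3 7)
  after f: (1 5 3 7 8 4)(2 6)
  after r': (1 8 5 7 3)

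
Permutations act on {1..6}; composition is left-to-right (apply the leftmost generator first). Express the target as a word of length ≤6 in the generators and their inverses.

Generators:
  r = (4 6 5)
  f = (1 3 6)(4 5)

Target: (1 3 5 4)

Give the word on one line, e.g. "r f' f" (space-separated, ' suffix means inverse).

r f r' r'

  after r: (4 6 5)
  after f: (1 3 6 4)
  after r': (1 3 4)(5 6)
  after r': (1 3 5 4)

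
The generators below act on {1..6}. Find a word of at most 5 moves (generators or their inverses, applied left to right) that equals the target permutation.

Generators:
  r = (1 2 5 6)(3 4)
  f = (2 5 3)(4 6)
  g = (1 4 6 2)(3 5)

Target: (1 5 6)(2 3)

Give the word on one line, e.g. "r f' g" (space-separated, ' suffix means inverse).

f' r' f' f' r'

  after f': (2 3 5)(4 6)
  after r': (1 6 3 2 4 5)
  after f': (1 4 2 6 5)
  after f': (1 6 2 4 3 5)
  after r': (1 5 6)(2 3)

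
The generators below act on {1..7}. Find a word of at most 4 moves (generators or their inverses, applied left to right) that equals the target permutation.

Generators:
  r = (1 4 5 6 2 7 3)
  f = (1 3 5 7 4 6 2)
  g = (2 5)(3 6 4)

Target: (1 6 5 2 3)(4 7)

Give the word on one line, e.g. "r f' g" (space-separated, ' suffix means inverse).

r' g r f'

  after r': (1 3 7 2 6 5 4)
  after g: (1 6 2 4)(3 7 5)
  after r: (1 2 5)(6 7)
  after f': (1 6 5 2 3)(4 7)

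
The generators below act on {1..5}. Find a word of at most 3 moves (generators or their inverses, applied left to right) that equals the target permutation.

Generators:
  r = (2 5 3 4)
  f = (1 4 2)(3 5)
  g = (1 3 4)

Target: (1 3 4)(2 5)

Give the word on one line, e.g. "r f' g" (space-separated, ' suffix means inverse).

  after f': (1 2 4)(3 5)
  after r: (1 5 4)
  after r: (1 3 4)(2 5)

f' r r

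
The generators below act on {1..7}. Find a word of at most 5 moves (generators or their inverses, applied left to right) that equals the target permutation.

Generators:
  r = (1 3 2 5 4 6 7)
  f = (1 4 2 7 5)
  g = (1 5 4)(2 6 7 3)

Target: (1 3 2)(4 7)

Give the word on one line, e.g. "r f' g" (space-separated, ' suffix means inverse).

g' f' r f' f'

  after g': (1 4 5)(2 3 7 6)
  after f': (2 3)(4 7 6)
  after r: (1 3 5 4)
  after f': (1 3 7 2 4 5)
  after f': (1 3 2)(4 7)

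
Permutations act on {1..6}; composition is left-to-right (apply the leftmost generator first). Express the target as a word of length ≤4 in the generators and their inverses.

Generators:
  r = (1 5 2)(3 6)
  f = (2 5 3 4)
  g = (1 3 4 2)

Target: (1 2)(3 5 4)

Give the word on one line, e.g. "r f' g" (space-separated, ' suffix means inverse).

r' r' f'

  after r': (1 2 5)(3 6)
  after r': (1 5 2)
  after f': (1 2)(3 5 4)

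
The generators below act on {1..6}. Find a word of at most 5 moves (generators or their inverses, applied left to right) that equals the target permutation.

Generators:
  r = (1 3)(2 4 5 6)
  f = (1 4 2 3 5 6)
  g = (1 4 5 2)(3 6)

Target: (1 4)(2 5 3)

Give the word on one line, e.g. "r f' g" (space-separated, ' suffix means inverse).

  after f: (1 4 2 3 5 6)
  after g: (1 5 3 2 6 4)
  after f: (1 6 2)
  after f: (2 4)(3 5 6)
  after g: (1 4)(2 5 3)

f g f f g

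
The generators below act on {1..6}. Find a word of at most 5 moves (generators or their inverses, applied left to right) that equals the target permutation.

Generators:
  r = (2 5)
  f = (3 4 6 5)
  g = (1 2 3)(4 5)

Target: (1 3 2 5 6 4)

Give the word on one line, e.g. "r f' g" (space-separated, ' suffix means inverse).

  after g: (1 2 3)(4 5)
  after f: (1 2 4 3)(5 6)
  after g: (1 3 2 5 6 4)

g f g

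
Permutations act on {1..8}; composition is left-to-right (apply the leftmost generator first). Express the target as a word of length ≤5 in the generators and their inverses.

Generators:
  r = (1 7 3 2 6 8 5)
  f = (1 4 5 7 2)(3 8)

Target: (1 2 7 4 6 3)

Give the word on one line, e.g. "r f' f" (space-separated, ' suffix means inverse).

  after f: (1 4 5 7 2)(3 8)
  after f: (1 5 2 4 7)
  after r': (1 8 6 2 4)(3 7 5)
  after f': (1 3 5 8 6 7 4 2)
  after r: (1 2 7 4 6 3)

f f r' f' r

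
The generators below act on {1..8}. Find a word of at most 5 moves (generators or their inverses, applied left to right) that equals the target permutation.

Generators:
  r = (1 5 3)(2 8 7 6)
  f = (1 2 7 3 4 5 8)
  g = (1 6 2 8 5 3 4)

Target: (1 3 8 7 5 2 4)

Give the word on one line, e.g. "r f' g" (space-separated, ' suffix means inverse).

  after f: (1 2 7 3 4 5 8)
  after f: (1 7 4 8 2 3 5)
  after f: (1 3 8 7 5 2 4)

f f f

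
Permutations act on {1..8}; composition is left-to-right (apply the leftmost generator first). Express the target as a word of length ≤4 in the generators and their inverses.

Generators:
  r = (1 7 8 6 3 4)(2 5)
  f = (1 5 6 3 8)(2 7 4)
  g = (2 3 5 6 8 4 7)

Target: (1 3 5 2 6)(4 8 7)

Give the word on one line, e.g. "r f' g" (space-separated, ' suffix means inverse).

  after g: (2 3 5 6 8 4 7)
  after f: (1 5 3 6)(2 8)
  after g': (1 3 5 2 6)(4 8 7)

g f g'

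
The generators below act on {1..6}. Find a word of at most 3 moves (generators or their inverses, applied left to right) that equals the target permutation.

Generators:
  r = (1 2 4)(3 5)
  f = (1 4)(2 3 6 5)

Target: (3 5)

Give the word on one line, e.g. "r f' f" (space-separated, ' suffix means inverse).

r' r' r'

  after r': (1 4 2)(3 5)
  after r': (1 2 4)
  after r': (3 5)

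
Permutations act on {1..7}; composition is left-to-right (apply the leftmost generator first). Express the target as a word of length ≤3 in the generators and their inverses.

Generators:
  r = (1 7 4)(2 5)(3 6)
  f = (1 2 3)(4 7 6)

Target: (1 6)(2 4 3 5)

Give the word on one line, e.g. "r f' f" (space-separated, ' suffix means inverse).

f' r'

  after f': (1 3 2)(4 6 7)
  after r': (1 6)(2 4 3 5)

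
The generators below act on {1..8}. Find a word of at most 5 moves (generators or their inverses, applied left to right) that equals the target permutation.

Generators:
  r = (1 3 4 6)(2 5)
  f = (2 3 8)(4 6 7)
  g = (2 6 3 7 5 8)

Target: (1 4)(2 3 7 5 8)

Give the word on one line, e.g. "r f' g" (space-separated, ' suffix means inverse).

  after g: (2 6 3 7 5 8)
  after r: (1 3 7 2)(4 6)(5 8)
  after r: (1 4)(2 3 7 5 8)

g r r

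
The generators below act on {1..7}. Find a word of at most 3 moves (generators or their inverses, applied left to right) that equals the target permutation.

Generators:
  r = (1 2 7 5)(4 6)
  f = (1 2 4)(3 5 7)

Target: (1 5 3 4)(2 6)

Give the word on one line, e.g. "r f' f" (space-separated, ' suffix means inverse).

f r f'

  after f: (1 2 4)(3 5 7)
  after r: (1 7 3)(2 6 4)
  after f': (1 5 3 4)(2 6)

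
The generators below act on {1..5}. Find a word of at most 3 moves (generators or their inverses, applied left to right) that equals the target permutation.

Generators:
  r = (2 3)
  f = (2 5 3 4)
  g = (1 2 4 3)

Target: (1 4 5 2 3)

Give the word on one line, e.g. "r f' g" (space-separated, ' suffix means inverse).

g f'

  after g: (1 2 4 3)
  after f': (1 4 5 2 3)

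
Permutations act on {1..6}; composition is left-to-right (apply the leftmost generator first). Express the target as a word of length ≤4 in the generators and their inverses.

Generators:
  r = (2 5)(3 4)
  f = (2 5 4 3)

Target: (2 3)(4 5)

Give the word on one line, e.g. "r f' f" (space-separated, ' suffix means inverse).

r' f f

  after r': (2 5)(3 4)
  after f: (2 4)
  after f: (2 3)(4 5)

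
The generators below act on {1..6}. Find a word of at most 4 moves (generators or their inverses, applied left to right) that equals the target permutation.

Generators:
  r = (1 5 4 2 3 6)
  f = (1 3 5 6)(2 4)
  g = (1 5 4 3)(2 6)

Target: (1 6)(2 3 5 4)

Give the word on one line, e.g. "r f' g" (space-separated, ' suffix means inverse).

g' f r' r'

  after g': (1 3 4 5)(2 6)
  after f: (1 5 3 2)(4 6)
  after r': (2 6 5)(3 4)
  after r': (1 6)(2 3 5 4)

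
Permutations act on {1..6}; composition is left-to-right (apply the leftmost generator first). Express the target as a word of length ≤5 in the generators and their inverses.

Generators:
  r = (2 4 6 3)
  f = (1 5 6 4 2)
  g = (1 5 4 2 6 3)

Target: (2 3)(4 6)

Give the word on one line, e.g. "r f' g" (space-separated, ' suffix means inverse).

g r f'

  after g: (1 5 4 2 6 3)
  after r: (1 5 6 2 3)
  after f': (2 3)(4 6)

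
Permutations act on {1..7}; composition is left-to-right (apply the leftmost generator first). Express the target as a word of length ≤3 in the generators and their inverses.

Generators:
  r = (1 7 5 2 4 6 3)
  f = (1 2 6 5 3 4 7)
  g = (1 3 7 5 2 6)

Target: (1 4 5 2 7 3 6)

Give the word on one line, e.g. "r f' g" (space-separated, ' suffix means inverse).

  after f': (1 7 4 3 5 6 2)
  after f': (1 4 5 2 7 3 6)

f' f'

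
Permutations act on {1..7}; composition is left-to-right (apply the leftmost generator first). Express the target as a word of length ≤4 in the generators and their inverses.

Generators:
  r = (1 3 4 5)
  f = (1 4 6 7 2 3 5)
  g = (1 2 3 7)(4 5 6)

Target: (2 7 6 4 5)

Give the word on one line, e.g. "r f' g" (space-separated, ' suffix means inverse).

r r f'

  after r: (1 3 4 5)
  after r: (1 4)(3 5)
  after f': (2 7 6 4 5)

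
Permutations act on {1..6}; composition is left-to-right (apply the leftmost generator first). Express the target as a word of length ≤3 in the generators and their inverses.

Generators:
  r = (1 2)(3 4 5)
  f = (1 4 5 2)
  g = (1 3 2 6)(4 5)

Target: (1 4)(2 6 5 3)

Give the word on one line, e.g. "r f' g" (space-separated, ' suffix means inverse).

  after g: (1 3 2 6)(4 5)
  after f: (1 3)(2 6 4)
  after r: (1 4)(2 6 5 3)

g f r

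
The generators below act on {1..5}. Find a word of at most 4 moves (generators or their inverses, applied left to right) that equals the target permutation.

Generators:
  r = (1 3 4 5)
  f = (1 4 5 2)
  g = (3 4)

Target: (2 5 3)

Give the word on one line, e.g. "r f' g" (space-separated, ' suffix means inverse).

  after g: (3 4)
  after r: (1 3 5)
  after f: (1 3 2)(4 5)
  after r': (2 5 3)

g r f r'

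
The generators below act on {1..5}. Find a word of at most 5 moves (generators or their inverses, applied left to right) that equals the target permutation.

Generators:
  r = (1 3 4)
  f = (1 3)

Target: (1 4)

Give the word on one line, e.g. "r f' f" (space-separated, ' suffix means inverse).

r f' r'

  after r: (1 3 4)
  after f': (3 4)
  after r': (1 4)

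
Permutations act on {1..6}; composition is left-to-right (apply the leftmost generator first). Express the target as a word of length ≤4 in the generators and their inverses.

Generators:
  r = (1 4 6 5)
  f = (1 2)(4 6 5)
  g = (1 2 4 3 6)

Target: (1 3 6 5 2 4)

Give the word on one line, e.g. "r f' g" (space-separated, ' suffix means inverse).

  after r': (1 5 6 4)
  after r': (1 6)(4 5)
  after g': (1 3 4 5 2)
  after r: (1 3 6 5 2 4)

r' r' g' r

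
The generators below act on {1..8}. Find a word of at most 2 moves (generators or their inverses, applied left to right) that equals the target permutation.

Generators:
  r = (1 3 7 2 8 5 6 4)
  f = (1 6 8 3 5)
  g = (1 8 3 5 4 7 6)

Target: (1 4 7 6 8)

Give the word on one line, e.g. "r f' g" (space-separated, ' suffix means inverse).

f' g

  after f': (1 5 3 8 6)
  after g: (1 4 7 6 8)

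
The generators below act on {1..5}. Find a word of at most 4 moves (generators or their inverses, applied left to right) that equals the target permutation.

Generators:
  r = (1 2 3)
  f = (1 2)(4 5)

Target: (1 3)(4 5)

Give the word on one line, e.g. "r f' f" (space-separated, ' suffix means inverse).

f r

  after f: (1 2)(4 5)
  after r: (1 3)(4 5)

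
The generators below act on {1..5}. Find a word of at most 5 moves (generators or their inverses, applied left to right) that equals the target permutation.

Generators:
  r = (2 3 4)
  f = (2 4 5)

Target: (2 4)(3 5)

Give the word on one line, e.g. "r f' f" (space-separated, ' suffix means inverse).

  after f: (2 4 5)
  after r': (2 3)(4 5)
  after r': (3 4 5)
  after f: (2 4)(3 5)

f r' r' f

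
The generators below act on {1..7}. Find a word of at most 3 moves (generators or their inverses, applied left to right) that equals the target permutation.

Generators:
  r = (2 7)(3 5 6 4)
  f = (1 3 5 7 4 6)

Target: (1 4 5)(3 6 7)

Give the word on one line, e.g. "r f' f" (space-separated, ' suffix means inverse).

f' f'

  after f': (1 6 4 7 5 3)
  after f': (1 4 5)(3 6 7)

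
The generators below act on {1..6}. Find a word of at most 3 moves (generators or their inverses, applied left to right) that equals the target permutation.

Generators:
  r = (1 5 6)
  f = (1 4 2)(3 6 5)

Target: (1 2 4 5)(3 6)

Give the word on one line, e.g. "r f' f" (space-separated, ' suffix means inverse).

  after f': (1 2 4)(3 5 6)
  after r: (1 2 4 5)(3 6)

f' r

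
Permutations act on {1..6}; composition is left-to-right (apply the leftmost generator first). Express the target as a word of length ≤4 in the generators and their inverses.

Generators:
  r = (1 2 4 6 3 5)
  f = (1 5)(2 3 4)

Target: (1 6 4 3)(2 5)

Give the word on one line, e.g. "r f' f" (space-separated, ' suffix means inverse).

  after r: (1 2 4 6 3 5)
  after f: (1 3)(4 6)
  after r': (1 6 2)(3 5)
  after f': (1 6 4 3)(2 5)

r f r' f'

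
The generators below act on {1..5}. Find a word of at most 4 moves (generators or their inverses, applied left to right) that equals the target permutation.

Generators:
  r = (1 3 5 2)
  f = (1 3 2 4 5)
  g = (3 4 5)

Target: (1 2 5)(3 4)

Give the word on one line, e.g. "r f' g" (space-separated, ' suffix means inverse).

g r'

  after g: (3 4 5)
  after r': (1 2 5)(3 4)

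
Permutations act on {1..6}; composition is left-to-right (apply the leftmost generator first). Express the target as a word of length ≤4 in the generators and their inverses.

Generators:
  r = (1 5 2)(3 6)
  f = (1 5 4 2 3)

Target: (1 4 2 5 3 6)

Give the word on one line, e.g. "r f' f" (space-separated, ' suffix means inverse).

  after r: (1 5 2)(3 6)
  after f: (1 4 2 5 3 6)

r f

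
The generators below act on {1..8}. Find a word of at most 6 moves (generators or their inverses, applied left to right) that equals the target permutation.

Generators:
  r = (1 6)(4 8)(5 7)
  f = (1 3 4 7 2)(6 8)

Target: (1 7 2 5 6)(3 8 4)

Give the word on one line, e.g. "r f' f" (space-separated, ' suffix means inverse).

  after r': (1 6)(4 8)(5 7)
  after f': (1 8 3)(2 7 5 4 6)
  after r': (1 4)(2 5 8 3 6)
  after f: (1 7 2 5 6)(3 8 4)

r' f' r' f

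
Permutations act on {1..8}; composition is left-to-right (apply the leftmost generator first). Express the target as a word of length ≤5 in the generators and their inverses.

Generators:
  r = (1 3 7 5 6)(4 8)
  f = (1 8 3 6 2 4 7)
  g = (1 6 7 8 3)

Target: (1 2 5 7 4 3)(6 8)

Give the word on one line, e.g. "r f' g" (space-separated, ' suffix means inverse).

r f' r' f'

  after r: (1 3 7 5 6)(4 8)
  after f': (1 8 2 6 7 5 3 4)
  after r': (1 4 6 3 8 2 5)
  after f': (1 2 5 7 4 3)(6 8)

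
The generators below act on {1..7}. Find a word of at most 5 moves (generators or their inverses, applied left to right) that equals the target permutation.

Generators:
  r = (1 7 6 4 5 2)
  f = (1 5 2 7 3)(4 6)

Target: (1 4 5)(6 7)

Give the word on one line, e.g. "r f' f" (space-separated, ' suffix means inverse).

r' f' r' f' r

  after r': (1 2 5 4 6 7)
  after f': (1 5 6 2)(3 7)
  after r': (1 4 6 5 7 3)
  after f': (1 6)(2 5)
  after r: (1 4 5)(6 7)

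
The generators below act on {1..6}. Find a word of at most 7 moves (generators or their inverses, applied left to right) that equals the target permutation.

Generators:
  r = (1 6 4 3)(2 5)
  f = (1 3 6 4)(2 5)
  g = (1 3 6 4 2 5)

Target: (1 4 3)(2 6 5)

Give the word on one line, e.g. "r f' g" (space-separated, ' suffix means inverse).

g' f r g f'

  after g': (1 5 2 4 6 3)
  after f: (1 2)
  after r: (1 5 2 6 4 3)
  after g: (2 4 6)
  after f': (1 4 3)(2 6 5)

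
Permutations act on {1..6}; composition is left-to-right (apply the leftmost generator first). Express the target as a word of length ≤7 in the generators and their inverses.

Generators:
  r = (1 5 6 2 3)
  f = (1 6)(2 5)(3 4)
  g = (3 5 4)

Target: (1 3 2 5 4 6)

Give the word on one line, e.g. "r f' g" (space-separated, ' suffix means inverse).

  after g: (3 5 4)
  after r': (1 3)(2 6 5 4)
  after g: (1 5 3)(2 6 4)
  after f: (1 2)(3 6)(4 5)
  after r: (1 3 2 5 4 6)

g r' g f r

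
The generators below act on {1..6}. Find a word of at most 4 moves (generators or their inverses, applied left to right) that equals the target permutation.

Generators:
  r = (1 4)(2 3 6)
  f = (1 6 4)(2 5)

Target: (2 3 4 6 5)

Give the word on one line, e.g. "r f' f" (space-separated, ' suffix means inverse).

r f

  after r: (1 4)(2 3 6)
  after f: (2 3 4 6 5)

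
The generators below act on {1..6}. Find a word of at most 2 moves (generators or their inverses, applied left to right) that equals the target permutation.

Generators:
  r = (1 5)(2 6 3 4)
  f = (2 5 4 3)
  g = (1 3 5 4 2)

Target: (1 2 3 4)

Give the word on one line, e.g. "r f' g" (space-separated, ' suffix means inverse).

f g'

  after f: (2 5 4 3)
  after g': (1 2 3 4)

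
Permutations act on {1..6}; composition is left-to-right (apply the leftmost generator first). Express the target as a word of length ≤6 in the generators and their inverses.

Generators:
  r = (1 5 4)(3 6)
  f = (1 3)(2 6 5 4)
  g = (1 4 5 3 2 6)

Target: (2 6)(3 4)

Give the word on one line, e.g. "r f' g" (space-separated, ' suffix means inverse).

r' r' g' r

  after r': (1 4 5)(3 6)
  after r': (1 5 4)
  after g': (1 4 6 2 3 5)
  after r: (2 6)(3 4)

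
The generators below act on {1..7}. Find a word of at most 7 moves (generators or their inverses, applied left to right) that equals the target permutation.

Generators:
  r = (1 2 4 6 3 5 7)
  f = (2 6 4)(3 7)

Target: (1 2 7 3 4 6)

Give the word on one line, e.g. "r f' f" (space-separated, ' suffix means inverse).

  after r': (1 7 5 3 6 4 2)
  after f: (1 3 4 6 2)(5 7)
  after r': (1 6)(2 7 3)
  after f: (1 4 2 3 6)
  after f: (1 2 7 3 4 6)

r' f r' f f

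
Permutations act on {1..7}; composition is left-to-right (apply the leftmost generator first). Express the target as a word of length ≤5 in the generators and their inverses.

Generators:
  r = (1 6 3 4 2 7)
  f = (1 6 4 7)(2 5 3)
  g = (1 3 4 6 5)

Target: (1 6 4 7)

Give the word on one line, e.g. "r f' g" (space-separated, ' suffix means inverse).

f' f' f'

  after f': (1 7 4 6)(2 3 5)
  after f': (1 4)(2 5 3)(6 7)
  after f': (1 6 4 7)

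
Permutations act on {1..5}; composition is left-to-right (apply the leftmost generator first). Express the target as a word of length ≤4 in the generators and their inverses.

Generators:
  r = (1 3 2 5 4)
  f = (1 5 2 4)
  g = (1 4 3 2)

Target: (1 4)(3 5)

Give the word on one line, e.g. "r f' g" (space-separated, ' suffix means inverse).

f g f' g

  after f: (1 5 2 4)
  after g: (1 5)(2 3)
  after f': (2 3 5 4)
  after g: (1 4)(3 5)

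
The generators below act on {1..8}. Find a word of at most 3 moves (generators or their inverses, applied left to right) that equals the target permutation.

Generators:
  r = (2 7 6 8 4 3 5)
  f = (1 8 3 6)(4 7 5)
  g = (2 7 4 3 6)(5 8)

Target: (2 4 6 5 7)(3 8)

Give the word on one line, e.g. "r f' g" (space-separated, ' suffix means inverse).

r g

  after r: (2 7 6 8 4 3 5)
  after g: (2 4 6 5 7)(3 8)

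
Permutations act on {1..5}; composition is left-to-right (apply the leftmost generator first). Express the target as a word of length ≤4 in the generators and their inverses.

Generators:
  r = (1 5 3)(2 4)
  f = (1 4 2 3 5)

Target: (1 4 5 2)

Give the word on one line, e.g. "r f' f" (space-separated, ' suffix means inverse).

f' f' r f

  after f': (1 5 3 2 4)
  after f': (1 3 4 5 2)
  after r: (2 5 4 3)
  after f: (1 4 5 2)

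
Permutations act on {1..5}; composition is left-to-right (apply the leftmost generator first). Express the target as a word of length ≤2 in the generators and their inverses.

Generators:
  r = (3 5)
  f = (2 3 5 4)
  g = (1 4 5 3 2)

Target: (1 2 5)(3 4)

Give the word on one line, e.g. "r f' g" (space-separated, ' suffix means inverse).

f g'

  after f: (2 3 5 4)
  after g': (1 2 5)(3 4)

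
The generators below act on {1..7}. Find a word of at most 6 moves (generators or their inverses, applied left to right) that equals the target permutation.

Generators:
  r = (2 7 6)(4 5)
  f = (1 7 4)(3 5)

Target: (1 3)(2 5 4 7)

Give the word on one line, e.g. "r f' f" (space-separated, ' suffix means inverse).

  after f': (1 4 7)(3 5)
  after r: (1 5 3 4 6 2 7)
  after f: (1 3)(2 4 6)
  after r': (1 3)(2 5 4 7)

f' r f r'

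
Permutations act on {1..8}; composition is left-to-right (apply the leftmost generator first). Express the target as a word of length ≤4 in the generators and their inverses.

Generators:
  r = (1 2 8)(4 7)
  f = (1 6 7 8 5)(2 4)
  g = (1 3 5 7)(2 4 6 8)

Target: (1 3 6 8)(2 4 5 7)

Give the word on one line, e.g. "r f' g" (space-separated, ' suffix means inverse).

f' g' f

  after f': (1 5 8 7 6)(2 4)
  after g': (1 3)(4 8 5 6 7)
  after f: (1 3 6 8)(2 4 5 7)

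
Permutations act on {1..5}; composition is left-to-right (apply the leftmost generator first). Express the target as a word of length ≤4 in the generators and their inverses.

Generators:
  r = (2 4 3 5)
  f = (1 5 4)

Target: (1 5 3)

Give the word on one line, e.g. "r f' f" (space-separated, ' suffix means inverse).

  after f': (1 4 5)
  after r': (1 2 5)(3 4)
  after f: (1 2 4 3)
  after r': (1 5 3)

f' r' f r'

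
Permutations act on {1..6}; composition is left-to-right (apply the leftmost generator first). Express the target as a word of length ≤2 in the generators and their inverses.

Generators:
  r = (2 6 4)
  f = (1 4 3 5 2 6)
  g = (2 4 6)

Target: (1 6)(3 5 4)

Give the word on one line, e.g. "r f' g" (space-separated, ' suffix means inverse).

  after f: (1 4 3 5 2 6)
  after g: (1 6)(3 5 4)

f g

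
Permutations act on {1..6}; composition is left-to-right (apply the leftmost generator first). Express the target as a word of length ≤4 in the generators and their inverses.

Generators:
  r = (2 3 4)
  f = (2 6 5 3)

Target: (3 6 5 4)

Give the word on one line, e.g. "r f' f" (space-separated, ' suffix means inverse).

  after r': (2 4 3)
  after f: (2 4)(3 6 5)
  after r: (3 6 5 4)

r' f r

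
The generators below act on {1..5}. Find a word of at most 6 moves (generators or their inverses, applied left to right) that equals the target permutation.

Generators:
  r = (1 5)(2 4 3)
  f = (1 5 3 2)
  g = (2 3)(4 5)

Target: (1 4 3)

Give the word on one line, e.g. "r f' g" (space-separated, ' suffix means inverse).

f' f' r' f'

  after f': (1 2 3 5)
  after f': (1 3)(2 5)
  after r': (1 4 2)(3 5)
  after f': (1 4 3)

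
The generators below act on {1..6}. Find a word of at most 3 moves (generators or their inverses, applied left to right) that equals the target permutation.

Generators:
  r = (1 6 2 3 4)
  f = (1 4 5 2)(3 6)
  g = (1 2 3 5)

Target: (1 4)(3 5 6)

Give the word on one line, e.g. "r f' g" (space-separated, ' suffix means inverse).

  after g': (1 5 3 2)
  after f': (1 4)(3 5 6)

g' f'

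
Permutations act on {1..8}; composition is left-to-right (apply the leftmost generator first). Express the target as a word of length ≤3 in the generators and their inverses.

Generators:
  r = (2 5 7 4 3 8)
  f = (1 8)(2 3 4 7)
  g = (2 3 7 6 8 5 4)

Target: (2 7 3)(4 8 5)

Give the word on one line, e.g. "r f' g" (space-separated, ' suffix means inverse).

r r

  after r: (2 5 7 4 3 8)
  after r: (2 7 3)(4 8 5)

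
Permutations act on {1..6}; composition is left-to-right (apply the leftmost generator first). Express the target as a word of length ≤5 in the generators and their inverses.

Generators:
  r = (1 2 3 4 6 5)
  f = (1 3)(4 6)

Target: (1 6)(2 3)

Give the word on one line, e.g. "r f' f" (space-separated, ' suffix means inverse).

r r f' r' r'

  after r: (1 2 3 4 6 5)
  after r: (1 3 6)(2 4 5)
  after f': (2 6 3 4 5)
  after r': (1 5)(2 4 6)
  after r': (1 6)(2 3)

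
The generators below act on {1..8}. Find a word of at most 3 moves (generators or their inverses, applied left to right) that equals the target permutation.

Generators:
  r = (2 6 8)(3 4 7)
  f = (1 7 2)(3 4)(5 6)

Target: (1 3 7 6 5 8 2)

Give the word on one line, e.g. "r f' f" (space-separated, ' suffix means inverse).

f r' r'

  after f: (1 7 2)(3 4)(5 6)
  after r': (1 4 7 8 6 5 2)
  after r': (1 3 7 6 5 8 2)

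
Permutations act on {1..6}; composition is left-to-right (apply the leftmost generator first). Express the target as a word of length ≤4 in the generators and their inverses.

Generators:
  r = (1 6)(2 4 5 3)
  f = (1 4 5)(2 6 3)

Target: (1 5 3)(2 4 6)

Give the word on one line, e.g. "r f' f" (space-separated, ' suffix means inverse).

  after r: (1 6)(2 4 5 3)
  after f: (1 3 6 4)(2 5)
  after r': (1 5 3)(2 4 6)

r f r'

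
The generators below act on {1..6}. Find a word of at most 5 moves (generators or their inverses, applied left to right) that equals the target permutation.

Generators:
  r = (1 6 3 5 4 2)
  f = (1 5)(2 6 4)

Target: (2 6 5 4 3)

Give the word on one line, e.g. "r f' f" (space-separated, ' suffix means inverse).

f r f' r'

  after f: (1 5)(2 6 4)
  after r: (1 4)(2 3 5 6)
  after f': (1 6 4 5 2 3)
  after r': (2 6 5 4 3)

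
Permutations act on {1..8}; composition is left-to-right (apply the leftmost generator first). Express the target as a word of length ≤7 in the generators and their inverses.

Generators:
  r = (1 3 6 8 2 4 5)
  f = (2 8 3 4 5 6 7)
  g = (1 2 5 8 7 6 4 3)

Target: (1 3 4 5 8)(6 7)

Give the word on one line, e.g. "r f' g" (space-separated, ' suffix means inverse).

f' g f' f' r'

  after f': (2 7 6 5 4 3 8)
  after g: (1 2 6 8 5 3 7 4)
  after f': (1 7 3 6 2 5 8 4)
  after f': (1 6 7 8 3 5 2 4)
  after r': (1 3 4 5 8)(6 7)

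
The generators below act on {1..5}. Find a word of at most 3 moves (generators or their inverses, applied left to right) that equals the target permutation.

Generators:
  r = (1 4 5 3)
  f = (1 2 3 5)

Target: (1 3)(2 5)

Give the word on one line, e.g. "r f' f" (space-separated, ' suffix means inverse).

f' f'

  after f': (1 5 3 2)
  after f': (1 3)(2 5)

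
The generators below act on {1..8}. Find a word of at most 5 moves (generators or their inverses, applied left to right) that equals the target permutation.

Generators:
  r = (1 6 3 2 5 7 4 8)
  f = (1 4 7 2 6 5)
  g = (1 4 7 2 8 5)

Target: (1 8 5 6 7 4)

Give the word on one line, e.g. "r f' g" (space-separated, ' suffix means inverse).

  after g: (1 4 7 2 8 5)
  after f': (2 8 6)
  after g': (1 5 8 6 7 4)
  after g': (1 8 6 4 5 2 7)
  after f: (1 8 5 6 7 4)

g f' g' g' f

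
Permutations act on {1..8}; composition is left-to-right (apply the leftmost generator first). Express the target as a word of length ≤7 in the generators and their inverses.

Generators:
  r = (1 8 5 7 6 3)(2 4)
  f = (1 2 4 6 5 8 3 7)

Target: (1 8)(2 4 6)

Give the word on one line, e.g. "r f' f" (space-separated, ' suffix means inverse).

  after r': (1 3 6 7 5 8)(2 4)
  after r': (1 6 5)(3 7 8)
  after r': (1 7)(2 4)(3 5)(6 8)
  after r': (1 5 6)(3 8 7)
  after f: (1 8)(2 4 6)

r' r' r' r' f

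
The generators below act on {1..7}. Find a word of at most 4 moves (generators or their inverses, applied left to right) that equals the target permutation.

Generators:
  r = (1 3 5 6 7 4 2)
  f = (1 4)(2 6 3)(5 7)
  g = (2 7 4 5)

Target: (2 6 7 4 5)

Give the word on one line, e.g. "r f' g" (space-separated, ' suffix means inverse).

f' r f' r'

  after f': (1 4)(2 3 6)(5 7)
  after r: (1 2 5 4 3 7 6)
  after f': (1 3 5)(2 7)(4 6)
  after r': (2 6 7 4 5)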